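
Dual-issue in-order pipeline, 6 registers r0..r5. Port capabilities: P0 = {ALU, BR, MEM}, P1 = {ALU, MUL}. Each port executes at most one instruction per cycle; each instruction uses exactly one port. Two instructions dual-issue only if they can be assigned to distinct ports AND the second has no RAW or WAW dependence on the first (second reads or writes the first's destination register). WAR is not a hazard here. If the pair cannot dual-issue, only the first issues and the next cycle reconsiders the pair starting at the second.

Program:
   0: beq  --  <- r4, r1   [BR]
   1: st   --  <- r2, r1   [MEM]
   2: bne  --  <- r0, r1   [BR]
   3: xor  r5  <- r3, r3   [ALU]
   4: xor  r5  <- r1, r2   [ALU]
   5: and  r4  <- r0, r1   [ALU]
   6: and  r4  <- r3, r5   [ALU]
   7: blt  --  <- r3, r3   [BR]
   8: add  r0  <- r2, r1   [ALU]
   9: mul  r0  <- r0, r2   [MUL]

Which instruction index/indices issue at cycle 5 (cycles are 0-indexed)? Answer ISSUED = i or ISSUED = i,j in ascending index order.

#0 head=0: beq.BR i0 no-port BR/MEM
#1 head=1: st.MEM i1 no-port MEM/BR
#2 head=2: bne.BR xor.ALU i2,i3 2-wide
#3 head=4: xor.ALU and.ALU i4,i5 2-wide
#4 head=6: and.ALU blt.BR i6,i7 2-wide
#5 head=8: add.ALU i8 RAW+WAW r0
#6 head=9: mul.MUL i9 tail

ISSUED = 8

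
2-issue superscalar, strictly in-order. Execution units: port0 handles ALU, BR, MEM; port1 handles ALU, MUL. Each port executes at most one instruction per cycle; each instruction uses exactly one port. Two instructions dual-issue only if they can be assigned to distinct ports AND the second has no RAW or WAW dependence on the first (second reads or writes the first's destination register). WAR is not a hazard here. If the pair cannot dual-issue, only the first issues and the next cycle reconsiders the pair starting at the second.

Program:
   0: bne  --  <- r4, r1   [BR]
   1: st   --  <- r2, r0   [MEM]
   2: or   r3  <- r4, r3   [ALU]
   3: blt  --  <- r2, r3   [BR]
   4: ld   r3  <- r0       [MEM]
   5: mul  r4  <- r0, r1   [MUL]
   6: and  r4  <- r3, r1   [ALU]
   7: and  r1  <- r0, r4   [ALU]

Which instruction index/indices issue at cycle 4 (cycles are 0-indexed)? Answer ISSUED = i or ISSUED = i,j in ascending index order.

[0] i0  bne  -- no-port BR/MEM
[1] i1/i2  st or  -- 2-wide
[2] i3  blt  -- no-port BR/MEM
[3] i4/i5  ld mul  -- 2-wide
[4] i6  and  -- RAW r4
[5] i7  and  -- tail

ISSUED = 6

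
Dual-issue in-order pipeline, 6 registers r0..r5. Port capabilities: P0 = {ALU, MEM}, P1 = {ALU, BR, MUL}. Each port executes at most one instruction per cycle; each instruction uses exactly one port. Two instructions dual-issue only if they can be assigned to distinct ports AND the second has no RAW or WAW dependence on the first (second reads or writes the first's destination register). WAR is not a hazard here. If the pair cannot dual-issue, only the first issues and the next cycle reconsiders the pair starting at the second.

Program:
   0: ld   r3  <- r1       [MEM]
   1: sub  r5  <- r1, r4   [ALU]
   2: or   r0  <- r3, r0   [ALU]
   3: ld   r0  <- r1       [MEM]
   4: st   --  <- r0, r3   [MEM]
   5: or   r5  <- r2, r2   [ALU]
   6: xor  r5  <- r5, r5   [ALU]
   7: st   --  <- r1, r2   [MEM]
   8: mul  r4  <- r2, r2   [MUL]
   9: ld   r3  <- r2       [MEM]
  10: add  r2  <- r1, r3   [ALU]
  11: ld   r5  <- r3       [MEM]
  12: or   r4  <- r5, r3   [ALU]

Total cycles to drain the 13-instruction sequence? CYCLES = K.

CYCLES = 8

0. ld/sub @i0&i1  | dual
1. or @i2  | WAW r0
2. ld @i3  | no-port MEM/MEM
3. st/or @i4&i5  | dual
4. xor/st @i6&i7  | dual
5. mul/ld @i8&i9  | dual
6. add/ld @i10&i11  | dual
7. or @i12  | tail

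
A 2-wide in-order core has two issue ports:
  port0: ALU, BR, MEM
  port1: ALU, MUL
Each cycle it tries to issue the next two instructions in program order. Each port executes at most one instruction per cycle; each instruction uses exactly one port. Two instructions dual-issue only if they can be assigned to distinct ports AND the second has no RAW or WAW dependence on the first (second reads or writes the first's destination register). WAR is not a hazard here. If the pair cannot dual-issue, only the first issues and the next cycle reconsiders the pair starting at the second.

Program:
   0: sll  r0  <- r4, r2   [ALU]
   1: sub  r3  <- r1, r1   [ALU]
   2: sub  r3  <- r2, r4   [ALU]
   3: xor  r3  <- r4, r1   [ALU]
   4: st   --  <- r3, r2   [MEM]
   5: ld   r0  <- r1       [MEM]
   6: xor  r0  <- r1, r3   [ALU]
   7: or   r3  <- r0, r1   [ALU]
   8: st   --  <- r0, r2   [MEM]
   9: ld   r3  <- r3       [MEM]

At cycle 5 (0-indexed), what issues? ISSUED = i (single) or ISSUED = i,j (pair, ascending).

ISSUED = 6

0. sll/sub @i0/i1  | 2-wide
1. sub @i2  | WAW r3
2. xor @i3  | RAW r3
3. st @i4  | no-port MEM/MEM
4. ld @i5  | WAW r0
5. xor @i6  | RAW r0
6. or/st @i7/i8  | 2-wide
7. ld @i9  | tail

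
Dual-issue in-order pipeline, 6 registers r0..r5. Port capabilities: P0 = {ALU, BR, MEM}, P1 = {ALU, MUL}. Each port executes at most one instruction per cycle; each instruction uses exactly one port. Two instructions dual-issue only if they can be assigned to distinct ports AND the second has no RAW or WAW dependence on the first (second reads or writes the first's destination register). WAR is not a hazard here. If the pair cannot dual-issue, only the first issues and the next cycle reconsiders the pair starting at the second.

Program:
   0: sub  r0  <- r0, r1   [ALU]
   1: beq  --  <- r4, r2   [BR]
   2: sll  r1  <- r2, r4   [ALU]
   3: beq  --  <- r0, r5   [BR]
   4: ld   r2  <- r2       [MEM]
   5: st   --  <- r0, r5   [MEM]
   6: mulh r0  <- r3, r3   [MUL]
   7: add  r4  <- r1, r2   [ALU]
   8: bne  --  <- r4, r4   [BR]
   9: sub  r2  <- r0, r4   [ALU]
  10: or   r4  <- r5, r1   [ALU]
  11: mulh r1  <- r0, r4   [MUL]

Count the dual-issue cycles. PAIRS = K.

PAIRS = 4

0. sub.ALU;beq.BR @i0,i1  | 2-wide
1. sll.ALU;beq.BR @i2,i3  | 2-wide
2. ld.MEM @i4  | no-port MEM/MEM
3. st.MEM;mulh.MUL @i5,i6  | 2-wide
4. add.ALU @i7  | RAW r4
5. bne.BR;sub.ALU @i8,i9  | 2-wide
6. or.ALU @i10  | RAW r4
7. mulh.MUL @i11  | tail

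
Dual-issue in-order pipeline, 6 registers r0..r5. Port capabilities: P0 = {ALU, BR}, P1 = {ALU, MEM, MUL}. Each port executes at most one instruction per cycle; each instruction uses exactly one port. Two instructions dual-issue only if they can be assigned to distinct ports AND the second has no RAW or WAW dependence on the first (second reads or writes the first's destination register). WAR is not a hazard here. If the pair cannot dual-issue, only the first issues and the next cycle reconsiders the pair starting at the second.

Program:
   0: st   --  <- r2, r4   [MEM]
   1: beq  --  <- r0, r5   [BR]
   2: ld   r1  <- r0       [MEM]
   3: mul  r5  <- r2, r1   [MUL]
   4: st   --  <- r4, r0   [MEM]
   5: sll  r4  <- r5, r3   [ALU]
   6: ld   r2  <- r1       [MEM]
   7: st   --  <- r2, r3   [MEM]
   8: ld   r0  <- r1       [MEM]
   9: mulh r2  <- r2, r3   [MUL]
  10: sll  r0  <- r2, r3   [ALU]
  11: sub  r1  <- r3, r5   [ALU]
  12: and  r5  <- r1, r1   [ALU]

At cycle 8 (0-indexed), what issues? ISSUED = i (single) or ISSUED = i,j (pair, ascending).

t=0 i0,i1:st beq ; pair
t=1 i2:ld ; no-port MEM/MUL
t=2 i3:mul ; no-port MUL/MEM
t=3 i4,i5:st sll ; pair
t=4 i6:ld ; no-port MEM/MEM
t=5 i7:st ; no-port MEM/MEM
t=6 i8:ld ; no-port MEM/MUL
t=7 i9:mulh ; RAW r2
t=8 i10,i11:sll sub ; pair
t=9 i12:and ; tail

ISSUED = 10,11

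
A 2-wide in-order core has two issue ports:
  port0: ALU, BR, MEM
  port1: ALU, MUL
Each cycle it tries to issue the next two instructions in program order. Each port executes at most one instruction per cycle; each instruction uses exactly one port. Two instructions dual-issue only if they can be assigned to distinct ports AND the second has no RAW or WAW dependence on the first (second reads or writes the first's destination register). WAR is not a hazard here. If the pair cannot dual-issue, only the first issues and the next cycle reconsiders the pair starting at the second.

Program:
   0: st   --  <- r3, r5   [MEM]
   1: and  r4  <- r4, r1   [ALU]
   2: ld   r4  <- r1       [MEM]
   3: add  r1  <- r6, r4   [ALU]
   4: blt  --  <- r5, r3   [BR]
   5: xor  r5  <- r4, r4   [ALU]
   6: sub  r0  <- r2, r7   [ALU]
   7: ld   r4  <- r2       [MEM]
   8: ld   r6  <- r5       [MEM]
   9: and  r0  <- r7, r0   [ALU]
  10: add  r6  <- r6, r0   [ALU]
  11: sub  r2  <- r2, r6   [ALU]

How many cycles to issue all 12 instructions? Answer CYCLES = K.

#0 head=0: st/and i0,i1 pair
#1 head=2: ld i2 RAW r4
#2 head=3: add/blt i3,i4 pair
#3 head=5: xor/sub i5,i6 pair
#4 head=7: ld i7 no-port MEM/MEM
#5 head=8: ld/and i8,i9 pair
#6 head=10: add i10 RAW r6
#7 head=11: sub i11 tail

CYCLES = 8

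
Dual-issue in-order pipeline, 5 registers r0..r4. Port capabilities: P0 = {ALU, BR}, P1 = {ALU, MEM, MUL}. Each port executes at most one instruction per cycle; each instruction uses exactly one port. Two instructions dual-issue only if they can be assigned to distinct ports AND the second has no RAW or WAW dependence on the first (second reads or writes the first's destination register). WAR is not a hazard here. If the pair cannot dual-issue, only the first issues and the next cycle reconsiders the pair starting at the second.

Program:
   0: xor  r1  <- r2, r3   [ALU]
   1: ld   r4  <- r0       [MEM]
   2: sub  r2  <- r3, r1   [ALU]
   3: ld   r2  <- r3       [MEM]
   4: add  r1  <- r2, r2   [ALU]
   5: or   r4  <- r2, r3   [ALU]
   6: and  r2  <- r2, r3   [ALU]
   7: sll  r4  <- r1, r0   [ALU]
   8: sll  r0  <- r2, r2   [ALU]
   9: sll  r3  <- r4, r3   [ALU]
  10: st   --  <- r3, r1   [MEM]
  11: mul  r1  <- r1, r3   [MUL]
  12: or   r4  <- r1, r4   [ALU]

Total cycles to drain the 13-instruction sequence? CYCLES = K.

0. xor.ALU;ld.MEM @i0+i1  | 2-wide
1. sub.ALU @i2  | WAW r2
2. ld.MEM @i3  | RAW r2
3. add.ALU;or.ALU @i4+i5  | 2-wide
4. and.ALU;sll.ALU @i6+i7  | 2-wide
5. sll.ALU;sll.ALU @i8+i9  | 2-wide
6. st.MEM @i10  | no-port MEM/MUL
7. mul.MUL @i11  | RAW r1
8. or.ALU @i12  | tail

CYCLES = 9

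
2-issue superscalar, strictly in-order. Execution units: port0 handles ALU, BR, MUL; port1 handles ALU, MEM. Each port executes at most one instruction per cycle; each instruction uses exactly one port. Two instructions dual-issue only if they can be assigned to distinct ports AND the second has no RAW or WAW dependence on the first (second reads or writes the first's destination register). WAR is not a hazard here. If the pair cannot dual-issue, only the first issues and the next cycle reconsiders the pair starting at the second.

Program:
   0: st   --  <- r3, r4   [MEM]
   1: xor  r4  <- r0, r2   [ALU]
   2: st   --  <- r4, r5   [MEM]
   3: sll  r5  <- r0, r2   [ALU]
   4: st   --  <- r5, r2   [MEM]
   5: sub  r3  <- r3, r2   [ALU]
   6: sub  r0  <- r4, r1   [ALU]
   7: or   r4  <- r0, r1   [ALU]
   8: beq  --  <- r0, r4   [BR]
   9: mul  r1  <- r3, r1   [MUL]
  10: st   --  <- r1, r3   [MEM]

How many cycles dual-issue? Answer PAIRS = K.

PAIRS = 3

t=0 i0&i1:st.MEM xor.ALU ; dual
t=1 i2&i3:st.MEM sll.ALU ; dual
t=2 i4&i5:st.MEM sub.ALU ; dual
t=3 i6:sub.ALU ; RAW r0
t=4 i7:or.ALU ; RAW r4
t=5 i8:beq.BR ; no-port BR/MUL
t=6 i9:mul.MUL ; RAW r1
t=7 i10:st.MEM ; tail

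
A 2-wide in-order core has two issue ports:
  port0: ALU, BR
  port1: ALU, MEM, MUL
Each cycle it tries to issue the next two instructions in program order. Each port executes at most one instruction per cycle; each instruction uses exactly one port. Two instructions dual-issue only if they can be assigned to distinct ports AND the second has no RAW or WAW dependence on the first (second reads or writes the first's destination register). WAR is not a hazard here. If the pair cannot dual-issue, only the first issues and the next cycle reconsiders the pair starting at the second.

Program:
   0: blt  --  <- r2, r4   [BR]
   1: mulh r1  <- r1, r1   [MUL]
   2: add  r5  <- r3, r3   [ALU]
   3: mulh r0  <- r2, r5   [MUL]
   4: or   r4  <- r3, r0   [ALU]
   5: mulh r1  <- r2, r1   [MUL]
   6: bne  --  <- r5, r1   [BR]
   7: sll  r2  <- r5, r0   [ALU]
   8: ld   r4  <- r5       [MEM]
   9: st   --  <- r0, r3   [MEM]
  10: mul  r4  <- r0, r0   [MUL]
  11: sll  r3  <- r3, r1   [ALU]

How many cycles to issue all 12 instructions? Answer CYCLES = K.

CYCLES = 8

t=0 i0,i1:blt/mulh ; pair
t=1 i2:add ; RAW r5
t=2 i3:mulh ; RAW r0
t=3 i4,i5:or/mulh ; pair
t=4 i6,i7:bne/sll ; pair
t=5 i8:ld ; no-port MEM/MEM
t=6 i9:st ; no-port MEM/MUL
t=7 i10,i11:mul/sll ; pair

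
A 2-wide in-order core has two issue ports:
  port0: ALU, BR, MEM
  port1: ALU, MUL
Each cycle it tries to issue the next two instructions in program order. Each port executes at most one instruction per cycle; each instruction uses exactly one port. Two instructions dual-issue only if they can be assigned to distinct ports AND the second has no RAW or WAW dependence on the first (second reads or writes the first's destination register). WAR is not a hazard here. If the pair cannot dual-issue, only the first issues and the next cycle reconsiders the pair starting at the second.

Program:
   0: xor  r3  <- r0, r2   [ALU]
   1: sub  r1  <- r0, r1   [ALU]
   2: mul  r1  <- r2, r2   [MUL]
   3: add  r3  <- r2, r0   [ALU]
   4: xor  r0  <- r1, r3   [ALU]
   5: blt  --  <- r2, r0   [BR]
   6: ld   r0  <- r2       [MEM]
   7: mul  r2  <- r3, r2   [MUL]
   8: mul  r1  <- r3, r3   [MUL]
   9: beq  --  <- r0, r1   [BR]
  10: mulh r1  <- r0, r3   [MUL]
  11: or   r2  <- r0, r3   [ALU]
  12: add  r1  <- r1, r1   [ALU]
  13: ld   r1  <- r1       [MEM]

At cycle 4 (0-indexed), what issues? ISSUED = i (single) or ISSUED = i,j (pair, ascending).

ISSUED = 6,7

t=0 i0+i1:xor.ALU+sub.ALU ; pair
t=1 i2+i3:mul.MUL+add.ALU ; pair
t=2 i4:xor.ALU ; RAW r0
t=3 i5:blt.BR ; no-port BR/MEM
t=4 i6+i7:ld.MEM+mul.MUL ; pair
t=5 i8:mul.MUL ; RAW r1
t=6 i9+i10:beq.BR+mulh.MUL ; pair
t=7 i11+i12:or.ALU+add.ALU ; pair
t=8 i13:ld.MEM ; tail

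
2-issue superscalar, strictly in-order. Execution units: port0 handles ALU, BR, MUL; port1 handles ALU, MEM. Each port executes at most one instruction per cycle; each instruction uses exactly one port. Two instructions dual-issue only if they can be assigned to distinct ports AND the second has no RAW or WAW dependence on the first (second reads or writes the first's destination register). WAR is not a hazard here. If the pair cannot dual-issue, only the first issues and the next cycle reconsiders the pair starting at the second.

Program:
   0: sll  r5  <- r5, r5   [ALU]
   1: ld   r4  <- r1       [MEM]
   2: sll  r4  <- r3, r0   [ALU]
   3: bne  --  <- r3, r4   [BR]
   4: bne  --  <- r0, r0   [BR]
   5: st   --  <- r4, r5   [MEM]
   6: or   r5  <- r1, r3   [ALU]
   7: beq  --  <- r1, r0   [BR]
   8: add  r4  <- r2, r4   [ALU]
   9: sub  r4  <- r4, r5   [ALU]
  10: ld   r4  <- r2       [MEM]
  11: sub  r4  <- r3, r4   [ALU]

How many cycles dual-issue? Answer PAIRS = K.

PAIRS = 3

c0: i0+i1 sll.ALU ld.MEM  pair
c1: i2 sll.ALU  RAW r4
c2: i3 bne.BR  no-port BR/BR
c3: i4+i5 bne.BR st.MEM  pair
c4: i6+i7 or.ALU beq.BR  pair
c5: i8 add.ALU  RAW+WAW r4
c6: i9 sub.ALU  WAW r4
c7: i10 ld.MEM  RAW+WAW r4
c8: i11 sub.ALU  tail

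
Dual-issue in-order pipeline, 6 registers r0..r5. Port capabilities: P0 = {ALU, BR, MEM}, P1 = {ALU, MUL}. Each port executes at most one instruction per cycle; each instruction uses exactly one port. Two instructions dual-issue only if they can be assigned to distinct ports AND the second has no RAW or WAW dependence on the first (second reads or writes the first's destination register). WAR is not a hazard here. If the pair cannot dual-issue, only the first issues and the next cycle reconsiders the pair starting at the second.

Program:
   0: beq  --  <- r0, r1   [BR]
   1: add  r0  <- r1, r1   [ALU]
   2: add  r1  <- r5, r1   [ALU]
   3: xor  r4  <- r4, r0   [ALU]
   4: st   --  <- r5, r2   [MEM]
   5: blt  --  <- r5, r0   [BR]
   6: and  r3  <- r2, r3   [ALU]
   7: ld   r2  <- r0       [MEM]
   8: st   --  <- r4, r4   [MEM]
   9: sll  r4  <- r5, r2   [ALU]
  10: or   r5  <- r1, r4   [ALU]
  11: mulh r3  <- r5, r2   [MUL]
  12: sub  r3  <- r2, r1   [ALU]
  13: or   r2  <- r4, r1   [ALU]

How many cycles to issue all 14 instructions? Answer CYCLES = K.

CYCLES = 9

t=0 i0+i1:beq.BR+add.ALU ; pair
t=1 i2+i3:add.ALU+xor.ALU ; pair
t=2 i4:st.MEM ; no-port MEM/BR
t=3 i5+i6:blt.BR+and.ALU ; pair
t=4 i7:ld.MEM ; no-port MEM/MEM
t=5 i8+i9:st.MEM+sll.ALU ; pair
t=6 i10:or.ALU ; RAW r5
t=7 i11:mulh.MUL ; WAW r3
t=8 i12+i13:sub.ALU+or.ALU ; pair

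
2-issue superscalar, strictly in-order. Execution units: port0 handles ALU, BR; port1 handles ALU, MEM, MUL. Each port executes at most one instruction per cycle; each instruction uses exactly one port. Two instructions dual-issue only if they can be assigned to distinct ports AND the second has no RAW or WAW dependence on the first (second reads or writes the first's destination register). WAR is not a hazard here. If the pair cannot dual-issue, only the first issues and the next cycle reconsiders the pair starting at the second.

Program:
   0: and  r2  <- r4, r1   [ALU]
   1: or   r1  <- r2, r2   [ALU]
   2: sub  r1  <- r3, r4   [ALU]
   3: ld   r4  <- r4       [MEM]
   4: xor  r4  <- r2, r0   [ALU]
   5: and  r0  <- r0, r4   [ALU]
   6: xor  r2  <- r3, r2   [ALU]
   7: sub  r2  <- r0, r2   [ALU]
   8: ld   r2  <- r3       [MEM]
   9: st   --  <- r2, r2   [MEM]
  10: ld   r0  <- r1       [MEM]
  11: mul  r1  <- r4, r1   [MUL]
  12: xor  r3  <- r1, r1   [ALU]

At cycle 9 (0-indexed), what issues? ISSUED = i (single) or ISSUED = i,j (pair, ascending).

  cy0 -> i0 (and) RAW r2
  cy1 -> i1 (or) WAW r1
  cy2 -> i2,i3 (sub/ld) 2-wide
  cy3 -> i4 (xor) RAW r4
  cy4 -> i5,i6 (and/xor) 2-wide
  cy5 -> i7 (sub) WAW r2
  cy6 -> i8 (ld) no-port MEM/MEM
  cy7 -> i9 (st) no-port MEM/MEM
  cy8 -> i10 (ld) no-port MEM/MUL
  cy9 -> i11 (mul) RAW r1
  cy10 -> i12 (xor) tail

ISSUED = 11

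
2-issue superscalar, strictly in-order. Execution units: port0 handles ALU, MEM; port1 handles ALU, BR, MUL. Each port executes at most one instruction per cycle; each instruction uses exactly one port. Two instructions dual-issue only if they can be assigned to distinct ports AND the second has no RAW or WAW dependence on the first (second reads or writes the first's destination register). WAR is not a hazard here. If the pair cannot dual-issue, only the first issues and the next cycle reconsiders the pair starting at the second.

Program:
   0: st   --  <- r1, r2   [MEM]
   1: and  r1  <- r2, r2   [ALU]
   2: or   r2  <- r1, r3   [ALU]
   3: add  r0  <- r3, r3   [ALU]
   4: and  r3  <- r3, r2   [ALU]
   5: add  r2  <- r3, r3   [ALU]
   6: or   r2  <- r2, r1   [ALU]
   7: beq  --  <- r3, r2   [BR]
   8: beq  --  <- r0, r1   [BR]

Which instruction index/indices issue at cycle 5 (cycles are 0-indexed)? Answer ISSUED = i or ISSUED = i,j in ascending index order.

ISSUED = 7

t=0 i0,i1:st/and ; dual
t=1 i2,i3:or/add ; dual
t=2 i4:and ; RAW r3
t=3 i5:add ; RAW+WAW r2
t=4 i6:or ; RAW r2
t=5 i7:beq ; no-port BR/BR
t=6 i8:beq ; tail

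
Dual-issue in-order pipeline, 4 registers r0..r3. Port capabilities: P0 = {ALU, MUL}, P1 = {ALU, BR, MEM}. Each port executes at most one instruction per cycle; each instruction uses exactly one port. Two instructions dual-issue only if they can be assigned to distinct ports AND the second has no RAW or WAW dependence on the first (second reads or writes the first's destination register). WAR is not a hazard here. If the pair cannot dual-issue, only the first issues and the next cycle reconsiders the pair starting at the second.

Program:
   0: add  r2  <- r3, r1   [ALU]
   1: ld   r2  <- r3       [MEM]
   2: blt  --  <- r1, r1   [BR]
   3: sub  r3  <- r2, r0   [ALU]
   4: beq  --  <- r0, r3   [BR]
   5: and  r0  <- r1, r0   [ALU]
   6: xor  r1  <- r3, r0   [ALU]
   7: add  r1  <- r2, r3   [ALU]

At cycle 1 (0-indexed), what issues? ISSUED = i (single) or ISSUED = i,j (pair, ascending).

ISSUED = 1

  cy0 -> i0 (add) WAW r2
  cy1 -> i1 (ld) no-port MEM/BR
  cy2 -> i2&i3 (blt/sub) pair
  cy3 -> i4&i5 (beq/and) pair
  cy4 -> i6 (xor) WAW r1
  cy5 -> i7 (add) tail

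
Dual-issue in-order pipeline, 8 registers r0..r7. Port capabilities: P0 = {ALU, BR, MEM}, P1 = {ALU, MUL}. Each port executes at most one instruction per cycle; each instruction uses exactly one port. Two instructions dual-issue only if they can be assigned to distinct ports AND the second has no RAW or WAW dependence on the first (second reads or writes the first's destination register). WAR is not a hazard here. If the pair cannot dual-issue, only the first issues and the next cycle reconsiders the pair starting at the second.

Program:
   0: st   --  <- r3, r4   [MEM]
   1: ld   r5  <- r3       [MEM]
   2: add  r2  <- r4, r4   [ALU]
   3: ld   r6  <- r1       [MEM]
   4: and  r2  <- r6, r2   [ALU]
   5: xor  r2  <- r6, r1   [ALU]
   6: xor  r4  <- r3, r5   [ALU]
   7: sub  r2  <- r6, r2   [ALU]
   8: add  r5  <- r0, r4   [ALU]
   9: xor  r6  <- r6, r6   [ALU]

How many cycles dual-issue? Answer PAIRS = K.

[0] i0  st  -- no-port MEM/MEM
[1] i1&i2  ld;add  -- dual
[2] i3  ld  -- RAW r6
[3] i4  and  -- WAW r2
[4] i5&i6  xor;xor  -- dual
[5] i7&i8  sub;add  -- dual
[6] i9  xor  -- tail

PAIRS = 3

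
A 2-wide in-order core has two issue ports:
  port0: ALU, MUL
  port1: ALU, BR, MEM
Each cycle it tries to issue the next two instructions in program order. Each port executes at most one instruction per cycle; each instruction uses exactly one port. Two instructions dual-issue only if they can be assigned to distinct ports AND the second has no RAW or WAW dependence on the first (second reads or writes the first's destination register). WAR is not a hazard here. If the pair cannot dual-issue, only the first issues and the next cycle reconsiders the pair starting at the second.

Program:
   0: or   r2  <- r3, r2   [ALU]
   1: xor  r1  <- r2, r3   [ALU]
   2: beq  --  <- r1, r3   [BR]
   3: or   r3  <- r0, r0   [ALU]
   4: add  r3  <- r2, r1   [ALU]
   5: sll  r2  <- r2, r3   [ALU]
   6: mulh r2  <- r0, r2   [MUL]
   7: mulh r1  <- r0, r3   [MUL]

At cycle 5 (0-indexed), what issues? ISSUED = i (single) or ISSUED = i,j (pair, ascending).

ISSUED = 6

#0 head=0: or.ALU i0 RAW r2
#1 head=1: xor.ALU i1 RAW r1
#2 head=2: beq.BR;or.ALU i2/i3 2-wide
#3 head=4: add.ALU i4 RAW r3
#4 head=5: sll.ALU i5 RAW+WAW r2
#5 head=6: mulh.MUL i6 no-port MUL/MUL
#6 head=7: mulh.MUL i7 tail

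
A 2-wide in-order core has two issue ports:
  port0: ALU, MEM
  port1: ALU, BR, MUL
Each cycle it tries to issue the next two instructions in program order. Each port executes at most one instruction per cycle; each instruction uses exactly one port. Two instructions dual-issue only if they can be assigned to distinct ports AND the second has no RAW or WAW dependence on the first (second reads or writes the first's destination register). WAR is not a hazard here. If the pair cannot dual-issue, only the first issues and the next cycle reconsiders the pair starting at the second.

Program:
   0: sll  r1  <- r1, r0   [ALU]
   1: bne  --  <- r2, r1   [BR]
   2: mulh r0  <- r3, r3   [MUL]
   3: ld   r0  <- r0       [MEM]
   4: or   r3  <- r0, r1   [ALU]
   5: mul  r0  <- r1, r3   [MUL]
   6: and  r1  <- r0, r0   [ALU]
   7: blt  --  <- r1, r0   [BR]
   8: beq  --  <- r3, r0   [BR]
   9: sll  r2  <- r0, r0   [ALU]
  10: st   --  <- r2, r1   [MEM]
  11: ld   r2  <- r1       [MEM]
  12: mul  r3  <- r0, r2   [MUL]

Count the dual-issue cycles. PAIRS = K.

PAIRS = 1

t=0 i0:sll ; RAW r1
t=1 i1:bne ; no-port BR/MUL
t=2 i2:mulh ; RAW+WAW r0
t=3 i3:ld ; RAW r0
t=4 i4:or ; RAW r3
t=5 i5:mul ; RAW r0
t=6 i6:and ; RAW r1
t=7 i7:blt ; no-port BR/BR
t=8 i8,i9:beq;sll ; dual
t=9 i10:st ; no-port MEM/MEM
t=10 i11:ld ; RAW r2
t=11 i12:mul ; tail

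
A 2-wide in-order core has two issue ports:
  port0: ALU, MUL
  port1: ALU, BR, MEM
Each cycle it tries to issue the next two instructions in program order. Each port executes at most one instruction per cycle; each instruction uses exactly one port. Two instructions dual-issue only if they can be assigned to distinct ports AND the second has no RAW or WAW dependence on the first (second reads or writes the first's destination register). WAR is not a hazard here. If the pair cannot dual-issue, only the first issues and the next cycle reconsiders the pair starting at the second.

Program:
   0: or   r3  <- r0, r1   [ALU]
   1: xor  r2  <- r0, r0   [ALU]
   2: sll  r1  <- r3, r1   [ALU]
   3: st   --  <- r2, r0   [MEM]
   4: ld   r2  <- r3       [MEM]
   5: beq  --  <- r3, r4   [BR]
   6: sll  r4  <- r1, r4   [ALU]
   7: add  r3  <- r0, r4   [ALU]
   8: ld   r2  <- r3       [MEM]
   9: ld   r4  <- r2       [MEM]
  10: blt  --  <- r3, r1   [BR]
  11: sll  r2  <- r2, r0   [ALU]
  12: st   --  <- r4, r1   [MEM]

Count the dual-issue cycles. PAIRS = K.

[0] i0/i1  or.ALU+xor.ALU  -- dual
[1] i2/i3  sll.ALU+st.MEM  -- dual
[2] i4  ld.MEM  -- no-port MEM/BR
[3] i5/i6  beq.BR+sll.ALU  -- dual
[4] i7  add.ALU  -- RAW r3
[5] i8  ld.MEM  -- no-port MEM/MEM
[6] i9  ld.MEM  -- no-port MEM/BR
[7] i10/i11  blt.BR+sll.ALU  -- dual
[8] i12  st.MEM  -- tail

PAIRS = 4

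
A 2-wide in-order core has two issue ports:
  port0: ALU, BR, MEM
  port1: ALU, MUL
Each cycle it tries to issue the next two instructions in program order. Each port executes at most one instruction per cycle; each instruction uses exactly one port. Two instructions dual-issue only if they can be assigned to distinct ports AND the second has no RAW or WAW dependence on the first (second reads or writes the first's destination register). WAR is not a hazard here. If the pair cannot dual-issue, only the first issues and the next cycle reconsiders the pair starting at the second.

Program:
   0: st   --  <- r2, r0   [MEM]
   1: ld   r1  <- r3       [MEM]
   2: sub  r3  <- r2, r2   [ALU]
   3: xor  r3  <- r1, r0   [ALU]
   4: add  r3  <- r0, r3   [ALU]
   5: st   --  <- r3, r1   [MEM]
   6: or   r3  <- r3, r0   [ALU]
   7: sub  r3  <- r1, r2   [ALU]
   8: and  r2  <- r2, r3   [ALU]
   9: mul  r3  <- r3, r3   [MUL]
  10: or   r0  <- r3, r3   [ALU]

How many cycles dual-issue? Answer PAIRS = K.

PAIRS = 3

t=0 i0:st ; no-port MEM/MEM
t=1 i1&i2:ld+sub ; 2-wide
t=2 i3:xor ; RAW+WAW r3
t=3 i4:add ; RAW r3
t=4 i5&i6:st+or ; 2-wide
t=5 i7:sub ; RAW r3
t=6 i8&i9:and+mul ; 2-wide
t=7 i10:or ; tail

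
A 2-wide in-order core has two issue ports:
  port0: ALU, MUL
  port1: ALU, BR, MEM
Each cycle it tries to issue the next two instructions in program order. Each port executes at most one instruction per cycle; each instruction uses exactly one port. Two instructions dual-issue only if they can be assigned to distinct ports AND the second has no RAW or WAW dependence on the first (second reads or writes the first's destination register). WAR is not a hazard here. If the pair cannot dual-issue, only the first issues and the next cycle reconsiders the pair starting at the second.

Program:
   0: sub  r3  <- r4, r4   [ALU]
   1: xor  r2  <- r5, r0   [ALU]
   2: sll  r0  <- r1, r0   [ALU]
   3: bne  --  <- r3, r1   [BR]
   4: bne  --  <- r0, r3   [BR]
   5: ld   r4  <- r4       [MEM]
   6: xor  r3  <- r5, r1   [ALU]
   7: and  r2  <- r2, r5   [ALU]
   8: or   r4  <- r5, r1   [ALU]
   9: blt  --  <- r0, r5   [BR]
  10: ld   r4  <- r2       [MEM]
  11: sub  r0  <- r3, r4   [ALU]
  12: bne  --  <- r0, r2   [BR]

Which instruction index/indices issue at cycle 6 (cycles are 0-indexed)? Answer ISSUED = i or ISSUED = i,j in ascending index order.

  cy0 -> i0/i1 (sub.ALU/xor.ALU) dual
  cy1 -> i2/i3 (sll.ALU/bne.BR) dual
  cy2 -> i4 (bne.BR) no-port BR/MEM
  cy3 -> i5/i6 (ld.MEM/xor.ALU) dual
  cy4 -> i7/i8 (and.ALU/or.ALU) dual
  cy5 -> i9 (blt.BR) no-port BR/MEM
  cy6 -> i10 (ld.MEM) RAW r4
  cy7 -> i11 (sub.ALU) RAW r0
  cy8 -> i12 (bne.BR) tail

ISSUED = 10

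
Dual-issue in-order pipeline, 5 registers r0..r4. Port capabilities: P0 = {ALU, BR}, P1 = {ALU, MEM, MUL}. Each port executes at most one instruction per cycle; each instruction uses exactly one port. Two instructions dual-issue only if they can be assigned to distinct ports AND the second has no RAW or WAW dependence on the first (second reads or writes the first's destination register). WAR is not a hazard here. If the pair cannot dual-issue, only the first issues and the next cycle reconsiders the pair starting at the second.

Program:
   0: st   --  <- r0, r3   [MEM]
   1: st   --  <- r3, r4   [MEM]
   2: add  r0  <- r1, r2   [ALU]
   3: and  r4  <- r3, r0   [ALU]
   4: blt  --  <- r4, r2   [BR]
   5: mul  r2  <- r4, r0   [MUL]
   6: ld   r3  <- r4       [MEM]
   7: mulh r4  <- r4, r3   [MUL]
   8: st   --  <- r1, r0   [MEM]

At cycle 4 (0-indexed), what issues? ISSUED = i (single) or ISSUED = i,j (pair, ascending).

ISSUED = 6

[0] i0  st.MEM  -- no-port MEM/MEM
[1] i1+i2  st.MEM add.ALU  -- pair
[2] i3  and.ALU  -- RAW r4
[3] i4+i5  blt.BR mul.MUL  -- pair
[4] i6  ld.MEM  -- no-port MEM/MUL
[5] i7  mulh.MUL  -- no-port MUL/MEM
[6] i8  st.MEM  -- tail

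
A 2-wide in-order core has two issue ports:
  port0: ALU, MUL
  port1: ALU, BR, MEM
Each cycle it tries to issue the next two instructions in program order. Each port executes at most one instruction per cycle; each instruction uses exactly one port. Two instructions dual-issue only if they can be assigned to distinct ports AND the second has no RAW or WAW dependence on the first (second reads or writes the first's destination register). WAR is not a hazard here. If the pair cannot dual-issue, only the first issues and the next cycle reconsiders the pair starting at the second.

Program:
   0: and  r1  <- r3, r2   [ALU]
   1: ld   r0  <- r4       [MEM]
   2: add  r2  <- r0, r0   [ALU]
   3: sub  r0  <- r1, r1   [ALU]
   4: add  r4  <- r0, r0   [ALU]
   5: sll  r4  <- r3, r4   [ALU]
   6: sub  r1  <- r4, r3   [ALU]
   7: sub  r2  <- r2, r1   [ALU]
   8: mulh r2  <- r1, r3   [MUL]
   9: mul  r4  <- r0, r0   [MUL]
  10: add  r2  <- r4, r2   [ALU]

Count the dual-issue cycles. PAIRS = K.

t=0 i0,i1:and.ALU;ld.MEM ; 2-wide
t=1 i2,i3:add.ALU;sub.ALU ; 2-wide
t=2 i4:add.ALU ; RAW+WAW r4
t=3 i5:sll.ALU ; RAW r4
t=4 i6:sub.ALU ; RAW r1
t=5 i7:sub.ALU ; WAW r2
t=6 i8:mulh.MUL ; no-port MUL/MUL
t=7 i9:mul.MUL ; RAW r4
t=8 i10:add.ALU ; tail

PAIRS = 2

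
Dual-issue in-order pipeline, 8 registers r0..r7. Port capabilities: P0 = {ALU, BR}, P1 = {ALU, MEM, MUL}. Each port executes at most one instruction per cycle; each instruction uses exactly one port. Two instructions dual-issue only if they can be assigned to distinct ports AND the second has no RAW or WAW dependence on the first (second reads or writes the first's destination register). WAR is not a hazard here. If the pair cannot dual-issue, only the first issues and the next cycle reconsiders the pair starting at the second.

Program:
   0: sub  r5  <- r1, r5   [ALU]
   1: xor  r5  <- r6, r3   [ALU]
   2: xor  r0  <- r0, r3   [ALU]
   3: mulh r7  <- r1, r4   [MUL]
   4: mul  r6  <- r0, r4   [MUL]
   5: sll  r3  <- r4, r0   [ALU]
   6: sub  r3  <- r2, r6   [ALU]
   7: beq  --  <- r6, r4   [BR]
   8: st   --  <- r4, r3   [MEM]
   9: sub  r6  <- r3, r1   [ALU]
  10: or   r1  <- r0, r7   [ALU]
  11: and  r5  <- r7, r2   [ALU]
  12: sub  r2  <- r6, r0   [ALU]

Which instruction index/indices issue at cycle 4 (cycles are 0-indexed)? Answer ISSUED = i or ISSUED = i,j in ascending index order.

ISSUED = 6,7

0. sub.ALU @i0  | WAW r5
1. xor.ALU xor.ALU @i1/i2  | pair
2. mulh.MUL @i3  | no-port MUL/MUL
3. mul.MUL sll.ALU @i4/i5  | pair
4. sub.ALU beq.BR @i6/i7  | pair
5. st.MEM sub.ALU @i8/i9  | pair
6. or.ALU and.ALU @i10/i11  | pair
7. sub.ALU @i12  | tail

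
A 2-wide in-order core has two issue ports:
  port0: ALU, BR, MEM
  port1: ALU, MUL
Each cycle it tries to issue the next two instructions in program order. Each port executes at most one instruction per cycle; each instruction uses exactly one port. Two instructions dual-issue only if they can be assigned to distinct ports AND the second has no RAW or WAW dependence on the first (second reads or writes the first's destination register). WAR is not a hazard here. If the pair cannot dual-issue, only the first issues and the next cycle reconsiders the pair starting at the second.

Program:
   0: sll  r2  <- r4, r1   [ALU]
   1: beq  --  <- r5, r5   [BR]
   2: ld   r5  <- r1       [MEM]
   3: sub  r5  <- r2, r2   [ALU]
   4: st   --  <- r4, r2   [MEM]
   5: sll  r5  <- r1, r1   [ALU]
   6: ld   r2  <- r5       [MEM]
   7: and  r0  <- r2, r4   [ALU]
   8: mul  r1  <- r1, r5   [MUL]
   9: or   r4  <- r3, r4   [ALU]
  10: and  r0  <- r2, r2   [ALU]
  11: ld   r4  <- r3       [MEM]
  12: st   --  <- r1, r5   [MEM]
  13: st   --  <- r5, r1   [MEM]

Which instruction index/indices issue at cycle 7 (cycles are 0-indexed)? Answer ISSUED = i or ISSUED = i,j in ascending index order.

  cy0 -> i0&i1 (sll.ALU+beq.BR) 2-wide
  cy1 -> i2 (ld.MEM) WAW r5
  cy2 -> i3&i4 (sub.ALU+st.MEM) 2-wide
  cy3 -> i5 (sll.ALU) RAW r5
  cy4 -> i6 (ld.MEM) RAW r2
  cy5 -> i7&i8 (and.ALU+mul.MUL) 2-wide
  cy6 -> i9&i10 (or.ALU+and.ALU) 2-wide
  cy7 -> i11 (ld.MEM) no-port MEM/MEM
  cy8 -> i12 (st.MEM) no-port MEM/MEM
  cy9 -> i13 (st.MEM) tail

ISSUED = 11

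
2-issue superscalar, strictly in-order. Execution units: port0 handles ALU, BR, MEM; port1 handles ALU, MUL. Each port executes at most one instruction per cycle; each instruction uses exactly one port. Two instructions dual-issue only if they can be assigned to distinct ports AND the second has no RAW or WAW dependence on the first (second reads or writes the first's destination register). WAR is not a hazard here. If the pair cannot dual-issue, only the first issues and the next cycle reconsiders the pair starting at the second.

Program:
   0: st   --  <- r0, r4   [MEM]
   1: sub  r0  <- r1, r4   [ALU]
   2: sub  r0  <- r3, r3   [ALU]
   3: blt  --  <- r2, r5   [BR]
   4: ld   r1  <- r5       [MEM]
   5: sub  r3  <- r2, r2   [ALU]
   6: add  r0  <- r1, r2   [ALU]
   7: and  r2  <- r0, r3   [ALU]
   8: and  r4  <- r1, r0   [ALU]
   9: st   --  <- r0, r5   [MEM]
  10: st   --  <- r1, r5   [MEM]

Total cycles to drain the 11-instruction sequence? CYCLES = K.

#0 head=0: st.MEM/sub.ALU i0,i1 pair
#1 head=2: sub.ALU/blt.BR i2,i3 pair
#2 head=4: ld.MEM/sub.ALU i4,i5 pair
#3 head=6: add.ALU i6 RAW r0
#4 head=7: and.ALU/and.ALU i7,i8 pair
#5 head=9: st.MEM i9 no-port MEM/MEM
#6 head=10: st.MEM i10 tail

CYCLES = 7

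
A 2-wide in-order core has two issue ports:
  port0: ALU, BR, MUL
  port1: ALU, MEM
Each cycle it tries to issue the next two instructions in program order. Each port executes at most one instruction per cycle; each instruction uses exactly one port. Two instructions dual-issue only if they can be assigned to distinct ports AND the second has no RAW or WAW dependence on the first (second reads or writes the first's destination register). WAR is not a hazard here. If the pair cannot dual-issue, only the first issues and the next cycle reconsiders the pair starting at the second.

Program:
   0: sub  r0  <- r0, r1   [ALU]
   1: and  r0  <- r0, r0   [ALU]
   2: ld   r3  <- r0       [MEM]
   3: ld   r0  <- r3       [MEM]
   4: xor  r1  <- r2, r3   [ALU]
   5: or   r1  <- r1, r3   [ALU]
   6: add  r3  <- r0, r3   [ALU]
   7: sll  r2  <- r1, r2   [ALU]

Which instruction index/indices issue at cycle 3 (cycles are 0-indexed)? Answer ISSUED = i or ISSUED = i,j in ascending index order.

ISSUED = 3,4

0. sub.ALU @i0  | RAW+WAW r0
1. and.ALU @i1  | RAW r0
2. ld.MEM @i2  | no-port MEM/MEM
3. ld.MEM;xor.ALU @i3&i4  | 2-wide
4. or.ALU;add.ALU @i5&i6  | 2-wide
5. sll.ALU @i7  | tail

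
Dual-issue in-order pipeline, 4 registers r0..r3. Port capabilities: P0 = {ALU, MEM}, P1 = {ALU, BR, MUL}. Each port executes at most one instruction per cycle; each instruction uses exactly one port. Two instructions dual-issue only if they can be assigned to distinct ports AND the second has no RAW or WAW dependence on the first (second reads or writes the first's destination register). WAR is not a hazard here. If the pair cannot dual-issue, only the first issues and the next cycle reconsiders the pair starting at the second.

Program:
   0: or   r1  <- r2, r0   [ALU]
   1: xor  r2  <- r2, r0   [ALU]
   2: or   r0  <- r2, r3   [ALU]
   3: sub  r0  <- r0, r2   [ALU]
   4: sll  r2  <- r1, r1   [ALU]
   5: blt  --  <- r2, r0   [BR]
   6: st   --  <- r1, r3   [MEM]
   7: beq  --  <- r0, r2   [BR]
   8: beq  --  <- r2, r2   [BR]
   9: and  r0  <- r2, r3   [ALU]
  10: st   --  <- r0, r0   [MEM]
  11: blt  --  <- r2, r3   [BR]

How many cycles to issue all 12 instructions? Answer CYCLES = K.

c0: i0/i1 or.ALU xor.ALU  2-wide
c1: i2 or.ALU  RAW+WAW r0
c2: i3/i4 sub.ALU sll.ALU  2-wide
c3: i5/i6 blt.BR st.MEM  2-wide
c4: i7 beq.BR  no-port BR/BR
c5: i8/i9 beq.BR and.ALU  2-wide
c6: i10/i11 st.MEM blt.BR  2-wide

CYCLES = 7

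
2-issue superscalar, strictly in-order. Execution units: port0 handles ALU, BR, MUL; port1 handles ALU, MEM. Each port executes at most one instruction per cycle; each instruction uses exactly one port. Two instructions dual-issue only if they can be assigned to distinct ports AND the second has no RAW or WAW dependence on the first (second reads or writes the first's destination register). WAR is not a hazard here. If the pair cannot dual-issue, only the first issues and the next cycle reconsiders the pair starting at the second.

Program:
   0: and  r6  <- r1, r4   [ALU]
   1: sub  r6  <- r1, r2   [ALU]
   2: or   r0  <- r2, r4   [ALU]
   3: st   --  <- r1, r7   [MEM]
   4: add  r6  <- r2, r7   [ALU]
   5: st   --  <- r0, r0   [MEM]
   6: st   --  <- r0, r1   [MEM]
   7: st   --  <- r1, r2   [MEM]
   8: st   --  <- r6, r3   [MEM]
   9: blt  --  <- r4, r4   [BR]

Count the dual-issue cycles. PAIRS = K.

t=0 i0:and ; WAW r6
t=1 i1+i2:sub or ; pair
t=2 i3+i4:st add ; pair
t=3 i5:st ; no-port MEM/MEM
t=4 i6:st ; no-port MEM/MEM
t=5 i7:st ; no-port MEM/MEM
t=6 i8+i9:st blt ; pair

PAIRS = 3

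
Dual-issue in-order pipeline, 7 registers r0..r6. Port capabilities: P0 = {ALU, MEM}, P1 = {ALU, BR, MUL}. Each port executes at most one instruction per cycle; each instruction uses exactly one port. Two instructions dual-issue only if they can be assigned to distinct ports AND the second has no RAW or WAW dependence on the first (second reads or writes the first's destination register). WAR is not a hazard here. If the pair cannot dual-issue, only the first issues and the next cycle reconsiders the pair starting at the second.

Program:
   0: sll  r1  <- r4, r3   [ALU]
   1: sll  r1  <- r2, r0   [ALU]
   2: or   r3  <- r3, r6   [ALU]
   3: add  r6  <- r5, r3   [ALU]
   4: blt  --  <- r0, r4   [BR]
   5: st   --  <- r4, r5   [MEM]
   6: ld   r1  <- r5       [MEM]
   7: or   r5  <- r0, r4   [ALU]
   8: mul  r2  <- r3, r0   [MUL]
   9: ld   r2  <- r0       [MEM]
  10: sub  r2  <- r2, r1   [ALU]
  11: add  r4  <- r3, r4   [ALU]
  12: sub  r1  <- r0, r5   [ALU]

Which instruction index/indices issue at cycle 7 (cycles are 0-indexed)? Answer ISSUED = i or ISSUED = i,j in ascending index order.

#0 head=0: sll i0 WAW r1
#1 head=1: sll;or i1,i2 2-wide
#2 head=3: add;blt i3,i4 2-wide
#3 head=5: st i5 no-port MEM/MEM
#4 head=6: ld;or i6,i7 2-wide
#5 head=8: mul i8 WAW r2
#6 head=9: ld i9 RAW+WAW r2
#7 head=10: sub;add i10,i11 2-wide
#8 head=12: sub i12 tail

ISSUED = 10,11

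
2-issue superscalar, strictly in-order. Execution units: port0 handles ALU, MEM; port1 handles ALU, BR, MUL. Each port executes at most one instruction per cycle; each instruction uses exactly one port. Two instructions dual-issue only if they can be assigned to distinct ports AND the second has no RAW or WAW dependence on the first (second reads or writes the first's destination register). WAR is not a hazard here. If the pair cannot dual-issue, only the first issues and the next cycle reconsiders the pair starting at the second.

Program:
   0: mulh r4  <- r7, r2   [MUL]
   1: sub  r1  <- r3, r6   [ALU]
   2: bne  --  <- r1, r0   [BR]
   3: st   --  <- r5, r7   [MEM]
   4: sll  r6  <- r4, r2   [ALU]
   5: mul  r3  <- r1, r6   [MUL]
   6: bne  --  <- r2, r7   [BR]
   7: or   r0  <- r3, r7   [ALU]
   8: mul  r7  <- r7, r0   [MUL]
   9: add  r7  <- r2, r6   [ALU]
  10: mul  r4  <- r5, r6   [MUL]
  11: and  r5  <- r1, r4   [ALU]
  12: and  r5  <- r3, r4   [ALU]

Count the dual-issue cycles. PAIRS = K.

c0: i0+i1 mulh.MUL;sub.ALU  pair
c1: i2+i3 bne.BR;st.MEM  pair
c2: i4 sll.ALU  RAW r6
c3: i5 mul.MUL  no-port MUL/BR
c4: i6+i7 bne.BR;or.ALU  pair
c5: i8 mul.MUL  WAW r7
c6: i9+i10 add.ALU;mul.MUL  pair
c7: i11 and.ALU  WAW r5
c8: i12 and.ALU  tail

PAIRS = 4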